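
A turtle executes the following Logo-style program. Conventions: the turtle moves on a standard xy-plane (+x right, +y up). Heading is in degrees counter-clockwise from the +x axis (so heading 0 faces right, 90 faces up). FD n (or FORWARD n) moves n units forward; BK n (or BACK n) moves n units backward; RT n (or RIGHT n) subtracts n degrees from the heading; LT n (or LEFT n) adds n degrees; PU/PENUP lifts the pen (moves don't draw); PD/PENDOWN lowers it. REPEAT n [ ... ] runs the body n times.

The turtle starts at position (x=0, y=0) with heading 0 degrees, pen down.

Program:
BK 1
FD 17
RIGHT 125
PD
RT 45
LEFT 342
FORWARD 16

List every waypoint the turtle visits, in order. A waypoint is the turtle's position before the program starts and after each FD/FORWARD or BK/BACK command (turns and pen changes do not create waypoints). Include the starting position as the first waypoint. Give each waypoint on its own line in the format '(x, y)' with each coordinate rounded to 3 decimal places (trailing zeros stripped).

Executing turtle program step by step:
Start: pos=(0,0), heading=0, pen down
BK 1: (0,0) -> (-1,0) [heading=0, draw]
FD 17: (-1,0) -> (16,0) [heading=0, draw]
RT 125: heading 0 -> 235
PD: pen down
RT 45: heading 235 -> 190
LT 342: heading 190 -> 172
FD 16: (16,0) -> (0.156,2.227) [heading=172, draw]
Final: pos=(0.156,2.227), heading=172, 3 segment(s) drawn
Waypoints (4 total):
(0, 0)
(-1, 0)
(16, 0)
(0.156, 2.227)

Answer: (0, 0)
(-1, 0)
(16, 0)
(0.156, 2.227)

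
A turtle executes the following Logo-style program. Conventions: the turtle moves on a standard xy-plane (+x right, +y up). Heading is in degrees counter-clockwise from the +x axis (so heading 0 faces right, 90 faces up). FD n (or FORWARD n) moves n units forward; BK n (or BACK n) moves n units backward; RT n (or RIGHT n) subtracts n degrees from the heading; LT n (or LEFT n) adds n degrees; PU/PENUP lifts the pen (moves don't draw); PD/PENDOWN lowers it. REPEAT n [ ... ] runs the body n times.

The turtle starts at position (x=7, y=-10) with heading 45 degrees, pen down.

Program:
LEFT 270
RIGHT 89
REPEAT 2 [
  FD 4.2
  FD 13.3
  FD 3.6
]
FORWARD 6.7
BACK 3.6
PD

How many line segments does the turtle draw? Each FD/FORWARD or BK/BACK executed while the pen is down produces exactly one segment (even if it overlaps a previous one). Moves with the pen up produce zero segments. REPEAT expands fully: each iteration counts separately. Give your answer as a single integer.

Answer: 8

Derivation:
Executing turtle program step by step:
Start: pos=(7,-10), heading=45, pen down
LT 270: heading 45 -> 315
RT 89: heading 315 -> 226
REPEAT 2 [
  -- iteration 1/2 --
  FD 4.2: (7,-10) -> (4.082,-13.021) [heading=226, draw]
  FD 13.3: (4.082,-13.021) -> (-5.157,-22.588) [heading=226, draw]
  FD 3.6: (-5.157,-22.588) -> (-7.657,-25.178) [heading=226, draw]
  -- iteration 2/2 --
  FD 4.2: (-7.657,-25.178) -> (-10.575,-28.199) [heading=226, draw]
  FD 13.3: (-10.575,-28.199) -> (-19.814,-37.767) [heading=226, draw]
  FD 3.6: (-19.814,-37.767) -> (-22.315,-40.356) [heading=226, draw]
]
FD 6.7: (-22.315,-40.356) -> (-26.969,-45.176) [heading=226, draw]
BK 3.6: (-26.969,-45.176) -> (-24.468,-42.586) [heading=226, draw]
PD: pen down
Final: pos=(-24.468,-42.586), heading=226, 8 segment(s) drawn
Segments drawn: 8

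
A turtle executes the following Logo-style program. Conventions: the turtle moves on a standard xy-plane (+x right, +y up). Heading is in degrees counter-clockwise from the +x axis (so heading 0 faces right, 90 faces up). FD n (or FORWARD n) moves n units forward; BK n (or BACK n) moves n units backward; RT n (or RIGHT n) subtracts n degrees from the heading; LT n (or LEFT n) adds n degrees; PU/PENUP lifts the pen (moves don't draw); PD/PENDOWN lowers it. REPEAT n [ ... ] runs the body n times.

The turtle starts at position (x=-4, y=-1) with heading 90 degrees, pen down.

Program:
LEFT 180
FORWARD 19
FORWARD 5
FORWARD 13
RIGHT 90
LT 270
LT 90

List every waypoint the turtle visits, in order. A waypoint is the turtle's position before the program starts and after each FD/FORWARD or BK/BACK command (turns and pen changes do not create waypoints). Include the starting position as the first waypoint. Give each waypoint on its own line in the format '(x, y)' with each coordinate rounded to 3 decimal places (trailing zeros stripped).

Answer: (-4, -1)
(-4, -20)
(-4, -25)
(-4, -38)

Derivation:
Executing turtle program step by step:
Start: pos=(-4,-1), heading=90, pen down
LT 180: heading 90 -> 270
FD 19: (-4,-1) -> (-4,-20) [heading=270, draw]
FD 5: (-4,-20) -> (-4,-25) [heading=270, draw]
FD 13: (-4,-25) -> (-4,-38) [heading=270, draw]
RT 90: heading 270 -> 180
LT 270: heading 180 -> 90
LT 90: heading 90 -> 180
Final: pos=(-4,-38), heading=180, 3 segment(s) drawn
Waypoints (4 total):
(-4, -1)
(-4, -20)
(-4, -25)
(-4, -38)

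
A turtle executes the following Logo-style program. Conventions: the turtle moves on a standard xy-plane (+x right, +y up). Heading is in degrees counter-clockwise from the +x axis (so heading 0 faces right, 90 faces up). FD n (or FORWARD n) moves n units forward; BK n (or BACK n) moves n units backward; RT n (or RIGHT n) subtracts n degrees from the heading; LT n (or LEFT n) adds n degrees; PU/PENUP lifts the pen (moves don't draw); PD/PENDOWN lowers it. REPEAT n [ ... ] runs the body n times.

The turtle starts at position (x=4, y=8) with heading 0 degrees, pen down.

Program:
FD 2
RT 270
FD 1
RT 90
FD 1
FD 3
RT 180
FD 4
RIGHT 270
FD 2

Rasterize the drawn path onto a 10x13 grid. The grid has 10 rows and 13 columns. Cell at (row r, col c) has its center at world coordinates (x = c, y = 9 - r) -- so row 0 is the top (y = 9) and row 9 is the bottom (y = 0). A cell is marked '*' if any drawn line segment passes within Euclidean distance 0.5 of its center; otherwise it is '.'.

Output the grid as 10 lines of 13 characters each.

Segment 0: (4,8) -> (6,8)
Segment 1: (6,8) -> (6,9)
Segment 2: (6,9) -> (7,9)
Segment 3: (7,9) -> (10,9)
Segment 4: (10,9) -> (6,9)
Segment 5: (6,9) -> (6,7)

Answer: ......*****..
....***......
......*......
.............
.............
.............
.............
.............
.............
.............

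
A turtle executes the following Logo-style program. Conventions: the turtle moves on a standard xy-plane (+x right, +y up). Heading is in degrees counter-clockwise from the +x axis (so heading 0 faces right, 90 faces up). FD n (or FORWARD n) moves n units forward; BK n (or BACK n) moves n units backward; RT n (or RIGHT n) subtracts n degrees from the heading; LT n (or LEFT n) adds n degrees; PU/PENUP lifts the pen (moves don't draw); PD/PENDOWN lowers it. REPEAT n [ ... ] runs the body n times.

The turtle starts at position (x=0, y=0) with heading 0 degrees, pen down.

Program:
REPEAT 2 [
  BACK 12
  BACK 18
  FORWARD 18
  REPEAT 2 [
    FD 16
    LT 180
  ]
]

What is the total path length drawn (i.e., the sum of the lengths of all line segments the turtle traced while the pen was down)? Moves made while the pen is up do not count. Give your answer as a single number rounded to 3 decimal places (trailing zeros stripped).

Answer: 160

Derivation:
Executing turtle program step by step:
Start: pos=(0,0), heading=0, pen down
REPEAT 2 [
  -- iteration 1/2 --
  BK 12: (0,0) -> (-12,0) [heading=0, draw]
  BK 18: (-12,0) -> (-30,0) [heading=0, draw]
  FD 18: (-30,0) -> (-12,0) [heading=0, draw]
  REPEAT 2 [
    -- iteration 1/2 --
    FD 16: (-12,0) -> (4,0) [heading=0, draw]
    LT 180: heading 0 -> 180
    -- iteration 2/2 --
    FD 16: (4,0) -> (-12,0) [heading=180, draw]
    LT 180: heading 180 -> 0
  ]
  -- iteration 2/2 --
  BK 12: (-12,0) -> (-24,0) [heading=0, draw]
  BK 18: (-24,0) -> (-42,0) [heading=0, draw]
  FD 18: (-42,0) -> (-24,0) [heading=0, draw]
  REPEAT 2 [
    -- iteration 1/2 --
    FD 16: (-24,0) -> (-8,0) [heading=0, draw]
    LT 180: heading 0 -> 180
    -- iteration 2/2 --
    FD 16: (-8,0) -> (-24,0) [heading=180, draw]
    LT 180: heading 180 -> 0
  ]
]
Final: pos=(-24,0), heading=0, 10 segment(s) drawn

Segment lengths:
  seg 1: (0,0) -> (-12,0), length = 12
  seg 2: (-12,0) -> (-30,0), length = 18
  seg 3: (-30,0) -> (-12,0), length = 18
  seg 4: (-12,0) -> (4,0), length = 16
  seg 5: (4,0) -> (-12,0), length = 16
  seg 6: (-12,0) -> (-24,0), length = 12
  seg 7: (-24,0) -> (-42,0), length = 18
  seg 8: (-42,0) -> (-24,0), length = 18
  seg 9: (-24,0) -> (-8,0), length = 16
  seg 10: (-8,0) -> (-24,0), length = 16
Total = 160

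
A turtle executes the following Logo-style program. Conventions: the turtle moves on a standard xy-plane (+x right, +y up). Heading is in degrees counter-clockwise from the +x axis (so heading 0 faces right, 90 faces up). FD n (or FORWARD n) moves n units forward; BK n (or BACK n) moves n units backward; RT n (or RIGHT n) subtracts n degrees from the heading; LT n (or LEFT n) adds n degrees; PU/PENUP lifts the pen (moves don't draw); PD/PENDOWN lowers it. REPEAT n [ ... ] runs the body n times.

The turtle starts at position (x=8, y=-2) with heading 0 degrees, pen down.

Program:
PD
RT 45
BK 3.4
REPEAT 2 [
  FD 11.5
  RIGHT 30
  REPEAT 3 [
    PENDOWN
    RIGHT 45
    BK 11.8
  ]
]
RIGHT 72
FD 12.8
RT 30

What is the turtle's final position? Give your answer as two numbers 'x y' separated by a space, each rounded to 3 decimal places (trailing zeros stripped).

Answer: 7.284 -21.631

Derivation:
Executing turtle program step by step:
Start: pos=(8,-2), heading=0, pen down
PD: pen down
RT 45: heading 0 -> 315
BK 3.4: (8,-2) -> (5.596,0.404) [heading=315, draw]
REPEAT 2 [
  -- iteration 1/2 --
  FD 11.5: (5.596,0.404) -> (13.728,-7.728) [heading=315, draw]
  RT 30: heading 315 -> 285
  REPEAT 3 [
    -- iteration 1/3 --
    PD: pen down
    RT 45: heading 285 -> 240
    BK 11.8: (13.728,-7.728) -> (19.628,2.492) [heading=240, draw]
    -- iteration 2/3 --
    PD: pen down
    RT 45: heading 240 -> 195
    BK 11.8: (19.628,2.492) -> (31.025,5.546) [heading=195, draw]
    -- iteration 3/3 --
    PD: pen down
    RT 45: heading 195 -> 150
    BK 11.8: (31.025,5.546) -> (41.245,-0.354) [heading=150, draw]
  ]
  -- iteration 2/2 --
  FD 11.5: (41.245,-0.354) -> (31.285,5.396) [heading=150, draw]
  RT 30: heading 150 -> 120
  REPEAT 3 [
    -- iteration 1/3 --
    PD: pen down
    RT 45: heading 120 -> 75
    BK 11.8: (31.285,5.396) -> (28.231,-6.002) [heading=75, draw]
    -- iteration 2/3 --
    PD: pen down
    RT 45: heading 75 -> 30
    BK 11.8: (28.231,-6.002) -> (18.012,-11.902) [heading=30, draw]
    -- iteration 3/3 --
    PD: pen down
    RT 45: heading 30 -> 345
    BK 11.8: (18.012,-11.902) -> (6.614,-8.848) [heading=345, draw]
  ]
]
RT 72: heading 345 -> 273
FD 12.8: (6.614,-8.848) -> (7.284,-21.631) [heading=273, draw]
RT 30: heading 273 -> 243
Final: pos=(7.284,-21.631), heading=243, 10 segment(s) drawn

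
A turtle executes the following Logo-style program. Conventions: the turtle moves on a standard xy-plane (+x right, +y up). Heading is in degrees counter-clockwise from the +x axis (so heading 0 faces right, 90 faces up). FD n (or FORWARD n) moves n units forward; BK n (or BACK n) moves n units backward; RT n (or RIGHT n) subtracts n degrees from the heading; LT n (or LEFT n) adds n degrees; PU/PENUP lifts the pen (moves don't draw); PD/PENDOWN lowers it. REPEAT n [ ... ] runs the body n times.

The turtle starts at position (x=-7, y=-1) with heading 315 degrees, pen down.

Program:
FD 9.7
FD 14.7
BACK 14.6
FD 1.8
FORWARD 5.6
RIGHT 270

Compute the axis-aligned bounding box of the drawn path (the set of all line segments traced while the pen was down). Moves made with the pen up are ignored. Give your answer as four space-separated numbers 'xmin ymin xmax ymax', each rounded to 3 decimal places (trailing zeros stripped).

Executing turtle program step by step:
Start: pos=(-7,-1), heading=315, pen down
FD 9.7: (-7,-1) -> (-0.141,-7.859) [heading=315, draw]
FD 14.7: (-0.141,-7.859) -> (10.253,-18.253) [heading=315, draw]
BK 14.6: (10.253,-18.253) -> (-0.07,-7.93) [heading=315, draw]
FD 1.8: (-0.07,-7.93) -> (1.202,-9.202) [heading=315, draw]
FD 5.6: (1.202,-9.202) -> (5.162,-13.162) [heading=315, draw]
RT 270: heading 315 -> 45
Final: pos=(5.162,-13.162), heading=45, 5 segment(s) drawn

Segment endpoints: x in {-7, -0.141, -0.07, 1.202, 5.162, 10.253}, y in {-18.253, -13.162, -9.202, -7.93, -7.859, -1}
xmin=-7, ymin=-18.253, xmax=10.253, ymax=-1

Answer: -7 -18.253 10.253 -1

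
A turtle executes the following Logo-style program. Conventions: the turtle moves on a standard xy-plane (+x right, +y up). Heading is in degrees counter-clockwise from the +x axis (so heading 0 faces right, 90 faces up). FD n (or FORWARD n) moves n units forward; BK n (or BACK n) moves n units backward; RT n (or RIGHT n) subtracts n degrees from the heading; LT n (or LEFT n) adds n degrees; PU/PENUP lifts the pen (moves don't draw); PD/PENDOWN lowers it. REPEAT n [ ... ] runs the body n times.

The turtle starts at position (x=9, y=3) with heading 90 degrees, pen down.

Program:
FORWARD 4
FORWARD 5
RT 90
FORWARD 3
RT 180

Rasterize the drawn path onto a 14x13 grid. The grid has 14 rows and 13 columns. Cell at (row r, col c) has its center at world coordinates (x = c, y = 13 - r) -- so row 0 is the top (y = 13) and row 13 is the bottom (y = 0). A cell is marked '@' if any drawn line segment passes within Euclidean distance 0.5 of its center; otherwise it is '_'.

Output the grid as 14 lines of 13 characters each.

Answer: _____________
_________@@@@
_________@___
_________@___
_________@___
_________@___
_________@___
_________@___
_________@___
_________@___
_________@___
_____________
_____________
_____________

Derivation:
Segment 0: (9,3) -> (9,7)
Segment 1: (9,7) -> (9,12)
Segment 2: (9,12) -> (12,12)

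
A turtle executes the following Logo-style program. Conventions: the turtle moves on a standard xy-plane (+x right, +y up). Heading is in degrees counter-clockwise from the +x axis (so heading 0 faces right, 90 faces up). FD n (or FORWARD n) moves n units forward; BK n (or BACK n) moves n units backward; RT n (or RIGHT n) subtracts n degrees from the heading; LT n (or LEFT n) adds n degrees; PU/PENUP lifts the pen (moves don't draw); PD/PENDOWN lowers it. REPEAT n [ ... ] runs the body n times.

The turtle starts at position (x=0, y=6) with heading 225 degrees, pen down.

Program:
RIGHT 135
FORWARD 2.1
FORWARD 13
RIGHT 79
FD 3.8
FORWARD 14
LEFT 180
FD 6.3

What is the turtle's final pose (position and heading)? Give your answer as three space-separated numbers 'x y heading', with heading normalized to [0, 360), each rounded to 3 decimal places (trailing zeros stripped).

Answer: 11.289 23.294 191

Derivation:
Executing turtle program step by step:
Start: pos=(0,6), heading=225, pen down
RT 135: heading 225 -> 90
FD 2.1: (0,6) -> (0,8.1) [heading=90, draw]
FD 13: (0,8.1) -> (0,21.1) [heading=90, draw]
RT 79: heading 90 -> 11
FD 3.8: (0,21.1) -> (3.73,21.825) [heading=11, draw]
FD 14: (3.73,21.825) -> (17.473,24.496) [heading=11, draw]
LT 180: heading 11 -> 191
FD 6.3: (17.473,24.496) -> (11.289,23.294) [heading=191, draw]
Final: pos=(11.289,23.294), heading=191, 5 segment(s) drawn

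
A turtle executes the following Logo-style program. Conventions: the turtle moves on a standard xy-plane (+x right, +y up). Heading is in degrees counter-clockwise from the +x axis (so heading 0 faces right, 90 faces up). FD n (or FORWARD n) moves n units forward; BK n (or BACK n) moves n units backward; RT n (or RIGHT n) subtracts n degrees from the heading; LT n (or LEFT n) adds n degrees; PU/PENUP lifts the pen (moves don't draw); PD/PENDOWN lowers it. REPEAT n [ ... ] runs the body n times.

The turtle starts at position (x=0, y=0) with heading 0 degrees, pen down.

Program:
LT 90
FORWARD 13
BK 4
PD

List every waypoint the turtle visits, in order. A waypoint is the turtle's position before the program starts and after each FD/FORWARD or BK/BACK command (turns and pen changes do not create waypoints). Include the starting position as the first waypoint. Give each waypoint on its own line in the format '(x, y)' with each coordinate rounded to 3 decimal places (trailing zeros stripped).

Executing turtle program step by step:
Start: pos=(0,0), heading=0, pen down
LT 90: heading 0 -> 90
FD 13: (0,0) -> (0,13) [heading=90, draw]
BK 4: (0,13) -> (0,9) [heading=90, draw]
PD: pen down
Final: pos=(0,9), heading=90, 2 segment(s) drawn
Waypoints (3 total):
(0, 0)
(0, 13)
(0, 9)

Answer: (0, 0)
(0, 13)
(0, 9)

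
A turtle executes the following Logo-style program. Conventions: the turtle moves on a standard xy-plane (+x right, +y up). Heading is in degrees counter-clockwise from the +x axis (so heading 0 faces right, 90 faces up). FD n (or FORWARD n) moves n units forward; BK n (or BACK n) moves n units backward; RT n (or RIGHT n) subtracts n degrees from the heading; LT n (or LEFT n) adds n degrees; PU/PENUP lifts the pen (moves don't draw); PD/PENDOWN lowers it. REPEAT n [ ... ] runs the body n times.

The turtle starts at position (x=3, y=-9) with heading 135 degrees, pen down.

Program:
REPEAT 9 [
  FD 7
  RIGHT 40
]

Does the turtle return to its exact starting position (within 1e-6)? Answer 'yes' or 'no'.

Executing turtle program step by step:
Start: pos=(3,-9), heading=135, pen down
REPEAT 9 [
  -- iteration 1/9 --
  FD 7: (3,-9) -> (-1.95,-4.05) [heading=135, draw]
  RT 40: heading 135 -> 95
  -- iteration 2/9 --
  FD 7: (-1.95,-4.05) -> (-2.56,2.923) [heading=95, draw]
  RT 40: heading 95 -> 55
  -- iteration 3/9 --
  FD 7: (-2.56,2.923) -> (1.455,8.657) [heading=55, draw]
  RT 40: heading 55 -> 15
  -- iteration 4/9 --
  FD 7: (1.455,8.657) -> (8.217,10.469) [heading=15, draw]
  RT 40: heading 15 -> 335
  -- iteration 5/9 --
  FD 7: (8.217,10.469) -> (14.561,7.511) [heading=335, draw]
  RT 40: heading 335 -> 295
  -- iteration 6/9 --
  FD 7: (14.561,7.511) -> (17.519,1.166) [heading=295, draw]
  RT 40: heading 295 -> 255
  -- iteration 7/9 --
  FD 7: (17.519,1.166) -> (15.707,-5.595) [heading=255, draw]
  RT 40: heading 255 -> 215
  -- iteration 8/9 --
  FD 7: (15.707,-5.595) -> (9.973,-9.61) [heading=215, draw]
  RT 40: heading 215 -> 175
  -- iteration 9/9 --
  FD 7: (9.973,-9.61) -> (3,-9) [heading=175, draw]
  RT 40: heading 175 -> 135
]
Final: pos=(3,-9), heading=135, 9 segment(s) drawn

Start position: (3, -9)
Final position: (3, -9)
Distance = 0; < 1e-6 -> CLOSED

Answer: yes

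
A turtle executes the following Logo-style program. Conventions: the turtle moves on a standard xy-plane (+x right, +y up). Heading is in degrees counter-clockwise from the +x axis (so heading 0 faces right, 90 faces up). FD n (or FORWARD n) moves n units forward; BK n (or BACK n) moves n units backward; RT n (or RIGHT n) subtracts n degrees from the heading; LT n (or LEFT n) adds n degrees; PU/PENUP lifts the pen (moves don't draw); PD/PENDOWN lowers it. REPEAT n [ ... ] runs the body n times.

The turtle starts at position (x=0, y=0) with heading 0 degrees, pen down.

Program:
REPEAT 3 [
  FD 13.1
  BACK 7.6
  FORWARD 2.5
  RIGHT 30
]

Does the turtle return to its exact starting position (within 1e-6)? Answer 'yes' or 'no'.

Executing turtle program step by step:
Start: pos=(0,0), heading=0, pen down
REPEAT 3 [
  -- iteration 1/3 --
  FD 13.1: (0,0) -> (13.1,0) [heading=0, draw]
  BK 7.6: (13.1,0) -> (5.5,0) [heading=0, draw]
  FD 2.5: (5.5,0) -> (8,0) [heading=0, draw]
  RT 30: heading 0 -> 330
  -- iteration 2/3 --
  FD 13.1: (8,0) -> (19.345,-6.55) [heading=330, draw]
  BK 7.6: (19.345,-6.55) -> (12.763,-2.75) [heading=330, draw]
  FD 2.5: (12.763,-2.75) -> (14.928,-4) [heading=330, draw]
  RT 30: heading 330 -> 300
  -- iteration 3/3 --
  FD 13.1: (14.928,-4) -> (21.478,-15.345) [heading=300, draw]
  BK 7.6: (21.478,-15.345) -> (17.678,-8.763) [heading=300, draw]
  FD 2.5: (17.678,-8.763) -> (18.928,-10.928) [heading=300, draw]
  RT 30: heading 300 -> 270
]
Final: pos=(18.928,-10.928), heading=270, 9 segment(s) drawn

Start position: (0, 0)
Final position: (18.928, -10.928)
Distance = 21.856; >= 1e-6 -> NOT closed

Answer: no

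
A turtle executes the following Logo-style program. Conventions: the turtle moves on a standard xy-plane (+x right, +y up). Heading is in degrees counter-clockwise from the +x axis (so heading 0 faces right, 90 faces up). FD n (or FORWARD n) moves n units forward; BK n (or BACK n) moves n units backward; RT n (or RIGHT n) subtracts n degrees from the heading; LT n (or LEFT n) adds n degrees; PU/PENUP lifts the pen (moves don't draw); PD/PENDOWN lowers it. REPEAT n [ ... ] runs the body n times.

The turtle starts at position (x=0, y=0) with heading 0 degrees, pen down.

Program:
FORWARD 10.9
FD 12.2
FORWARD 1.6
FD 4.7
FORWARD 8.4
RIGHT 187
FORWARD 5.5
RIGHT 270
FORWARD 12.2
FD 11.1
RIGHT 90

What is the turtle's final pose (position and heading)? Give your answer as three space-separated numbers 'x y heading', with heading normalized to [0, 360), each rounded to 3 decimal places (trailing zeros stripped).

Executing turtle program step by step:
Start: pos=(0,0), heading=0, pen down
FD 10.9: (0,0) -> (10.9,0) [heading=0, draw]
FD 12.2: (10.9,0) -> (23.1,0) [heading=0, draw]
FD 1.6: (23.1,0) -> (24.7,0) [heading=0, draw]
FD 4.7: (24.7,0) -> (29.4,0) [heading=0, draw]
FD 8.4: (29.4,0) -> (37.8,0) [heading=0, draw]
RT 187: heading 0 -> 173
FD 5.5: (37.8,0) -> (32.341,0.67) [heading=173, draw]
RT 270: heading 173 -> 263
FD 12.2: (32.341,0.67) -> (30.854,-11.439) [heading=263, draw]
FD 11.1: (30.854,-11.439) -> (29.501,-22.456) [heading=263, draw]
RT 90: heading 263 -> 173
Final: pos=(29.501,-22.456), heading=173, 8 segment(s) drawn

Answer: 29.501 -22.456 173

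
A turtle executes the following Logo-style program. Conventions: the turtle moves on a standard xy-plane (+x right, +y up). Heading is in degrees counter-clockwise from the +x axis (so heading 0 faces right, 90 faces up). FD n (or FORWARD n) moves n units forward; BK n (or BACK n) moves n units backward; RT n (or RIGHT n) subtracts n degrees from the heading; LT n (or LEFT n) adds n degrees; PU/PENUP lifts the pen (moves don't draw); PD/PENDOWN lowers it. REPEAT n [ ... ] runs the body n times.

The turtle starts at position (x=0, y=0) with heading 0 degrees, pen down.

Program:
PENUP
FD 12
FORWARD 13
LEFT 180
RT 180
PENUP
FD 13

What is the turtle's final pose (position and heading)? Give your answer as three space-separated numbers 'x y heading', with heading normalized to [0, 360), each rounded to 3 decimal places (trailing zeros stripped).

Executing turtle program step by step:
Start: pos=(0,0), heading=0, pen down
PU: pen up
FD 12: (0,0) -> (12,0) [heading=0, move]
FD 13: (12,0) -> (25,0) [heading=0, move]
LT 180: heading 0 -> 180
RT 180: heading 180 -> 0
PU: pen up
FD 13: (25,0) -> (38,0) [heading=0, move]
Final: pos=(38,0), heading=0, 0 segment(s) drawn

Answer: 38 0 0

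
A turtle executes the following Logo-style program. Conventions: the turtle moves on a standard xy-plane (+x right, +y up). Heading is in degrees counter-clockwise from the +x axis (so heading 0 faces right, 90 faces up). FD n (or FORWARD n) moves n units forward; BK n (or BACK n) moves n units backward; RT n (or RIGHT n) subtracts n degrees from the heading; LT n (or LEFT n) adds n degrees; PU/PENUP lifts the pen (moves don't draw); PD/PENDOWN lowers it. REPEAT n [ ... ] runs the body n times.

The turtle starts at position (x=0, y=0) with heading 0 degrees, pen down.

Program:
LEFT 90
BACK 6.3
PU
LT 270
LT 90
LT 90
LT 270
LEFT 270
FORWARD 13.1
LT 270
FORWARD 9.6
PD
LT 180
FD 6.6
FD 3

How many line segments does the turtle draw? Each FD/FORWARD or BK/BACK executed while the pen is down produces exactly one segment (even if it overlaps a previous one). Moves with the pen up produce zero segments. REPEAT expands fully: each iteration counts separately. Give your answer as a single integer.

Executing turtle program step by step:
Start: pos=(0,0), heading=0, pen down
LT 90: heading 0 -> 90
BK 6.3: (0,0) -> (0,-6.3) [heading=90, draw]
PU: pen up
LT 270: heading 90 -> 0
LT 90: heading 0 -> 90
LT 90: heading 90 -> 180
LT 270: heading 180 -> 90
LT 270: heading 90 -> 0
FD 13.1: (0,-6.3) -> (13.1,-6.3) [heading=0, move]
LT 270: heading 0 -> 270
FD 9.6: (13.1,-6.3) -> (13.1,-15.9) [heading=270, move]
PD: pen down
LT 180: heading 270 -> 90
FD 6.6: (13.1,-15.9) -> (13.1,-9.3) [heading=90, draw]
FD 3: (13.1,-9.3) -> (13.1,-6.3) [heading=90, draw]
Final: pos=(13.1,-6.3), heading=90, 3 segment(s) drawn
Segments drawn: 3

Answer: 3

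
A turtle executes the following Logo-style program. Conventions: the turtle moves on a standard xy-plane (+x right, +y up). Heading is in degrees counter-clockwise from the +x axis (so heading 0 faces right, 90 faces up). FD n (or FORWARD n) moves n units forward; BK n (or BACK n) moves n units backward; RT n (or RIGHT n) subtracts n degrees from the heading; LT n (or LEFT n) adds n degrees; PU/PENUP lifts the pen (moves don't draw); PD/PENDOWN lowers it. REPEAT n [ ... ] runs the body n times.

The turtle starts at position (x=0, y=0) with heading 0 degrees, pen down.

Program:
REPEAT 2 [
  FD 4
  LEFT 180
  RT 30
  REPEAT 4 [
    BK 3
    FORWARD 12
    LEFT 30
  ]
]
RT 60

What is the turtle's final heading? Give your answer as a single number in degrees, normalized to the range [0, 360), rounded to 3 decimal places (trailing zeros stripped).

Executing turtle program step by step:
Start: pos=(0,0), heading=0, pen down
REPEAT 2 [
  -- iteration 1/2 --
  FD 4: (0,0) -> (4,0) [heading=0, draw]
  LT 180: heading 0 -> 180
  RT 30: heading 180 -> 150
  REPEAT 4 [
    -- iteration 1/4 --
    BK 3: (4,0) -> (6.598,-1.5) [heading=150, draw]
    FD 12: (6.598,-1.5) -> (-3.794,4.5) [heading=150, draw]
    LT 30: heading 150 -> 180
    -- iteration 2/4 --
    BK 3: (-3.794,4.5) -> (-0.794,4.5) [heading=180, draw]
    FD 12: (-0.794,4.5) -> (-12.794,4.5) [heading=180, draw]
    LT 30: heading 180 -> 210
    -- iteration 3/4 --
    BK 3: (-12.794,4.5) -> (-10.196,6) [heading=210, draw]
    FD 12: (-10.196,6) -> (-20.588,0) [heading=210, draw]
    LT 30: heading 210 -> 240
    -- iteration 4/4 --
    BK 3: (-20.588,0) -> (-19.088,2.598) [heading=240, draw]
    FD 12: (-19.088,2.598) -> (-25.088,-7.794) [heading=240, draw]
    LT 30: heading 240 -> 270
  ]
  -- iteration 2/2 --
  FD 4: (-25.088,-7.794) -> (-25.088,-11.794) [heading=270, draw]
  LT 180: heading 270 -> 90
  RT 30: heading 90 -> 60
  REPEAT 4 [
    -- iteration 1/4 --
    BK 3: (-25.088,-11.794) -> (-26.588,-14.392) [heading=60, draw]
    FD 12: (-26.588,-14.392) -> (-20.588,-4) [heading=60, draw]
    LT 30: heading 60 -> 90
    -- iteration 2/4 --
    BK 3: (-20.588,-4) -> (-20.588,-7) [heading=90, draw]
    FD 12: (-20.588,-7) -> (-20.588,5) [heading=90, draw]
    LT 30: heading 90 -> 120
    -- iteration 3/4 --
    BK 3: (-20.588,5) -> (-19.088,2.402) [heading=120, draw]
    FD 12: (-19.088,2.402) -> (-25.088,12.794) [heading=120, draw]
    LT 30: heading 120 -> 150
    -- iteration 4/4 --
    BK 3: (-25.088,12.794) -> (-22.49,11.294) [heading=150, draw]
    FD 12: (-22.49,11.294) -> (-32.883,17.294) [heading=150, draw]
    LT 30: heading 150 -> 180
  ]
]
RT 60: heading 180 -> 120
Final: pos=(-32.883,17.294), heading=120, 18 segment(s) drawn

Answer: 120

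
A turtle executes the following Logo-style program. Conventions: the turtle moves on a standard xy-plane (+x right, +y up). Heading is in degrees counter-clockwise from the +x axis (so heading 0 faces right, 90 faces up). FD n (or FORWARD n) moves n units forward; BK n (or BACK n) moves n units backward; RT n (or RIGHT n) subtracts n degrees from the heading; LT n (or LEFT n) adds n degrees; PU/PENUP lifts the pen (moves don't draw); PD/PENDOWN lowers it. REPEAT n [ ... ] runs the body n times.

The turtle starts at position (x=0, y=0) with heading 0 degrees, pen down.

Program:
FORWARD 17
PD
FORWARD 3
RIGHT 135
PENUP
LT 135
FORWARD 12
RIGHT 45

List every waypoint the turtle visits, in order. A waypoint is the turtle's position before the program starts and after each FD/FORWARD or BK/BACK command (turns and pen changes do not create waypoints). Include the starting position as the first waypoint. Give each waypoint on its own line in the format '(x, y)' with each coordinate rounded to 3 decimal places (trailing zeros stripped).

Answer: (0, 0)
(17, 0)
(20, 0)
(32, 0)

Derivation:
Executing turtle program step by step:
Start: pos=(0,0), heading=0, pen down
FD 17: (0,0) -> (17,0) [heading=0, draw]
PD: pen down
FD 3: (17,0) -> (20,0) [heading=0, draw]
RT 135: heading 0 -> 225
PU: pen up
LT 135: heading 225 -> 0
FD 12: (20,0) -> (32,0) [heading=0, move]
RT 45: heading 0 -> 315
Final: pos=(32,0), heading=315, 2 segment(s) drawn
Waypoints (4 total):
(0, 0)
(17, 0)
(20, 0)
(32, 0)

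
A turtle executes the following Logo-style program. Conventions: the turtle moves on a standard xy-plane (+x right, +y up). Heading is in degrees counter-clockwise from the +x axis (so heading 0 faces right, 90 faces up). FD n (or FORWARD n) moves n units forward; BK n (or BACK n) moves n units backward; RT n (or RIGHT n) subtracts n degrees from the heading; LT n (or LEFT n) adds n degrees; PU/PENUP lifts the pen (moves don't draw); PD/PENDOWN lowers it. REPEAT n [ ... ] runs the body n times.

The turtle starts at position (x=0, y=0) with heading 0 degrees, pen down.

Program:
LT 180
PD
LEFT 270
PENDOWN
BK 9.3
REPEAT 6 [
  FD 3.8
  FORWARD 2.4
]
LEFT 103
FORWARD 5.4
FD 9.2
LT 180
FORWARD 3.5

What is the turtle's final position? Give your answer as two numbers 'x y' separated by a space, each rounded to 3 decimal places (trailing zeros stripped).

Answer: -10.816 25.403

Derivation:
Executing turtle program step by step:
Start: pos=(0,0), heading=0, pen down
LT 180: heading 0 -> 180
PD: pen down
LT 270: heading 180 -> 90
PD: pen down
BK 9.3: (0,0) -> (0,-9.3) [heading=90, draw]
REPEAT 6 [
  -- iteration 1/6 --
  FD 3.8: (0,-9.3) -> (0,-5.5) [heading=90, draw]
  FD 2.4: (0,-5.5) -> (0,-3.1) [heading=90, draw]
  -- iteration 2/6 --
  FD 3.8: (0,-3.1) -> (0,0.7) [heading=90, draw]
  FD 2.4: (0,0.7) -> (0,3.1) [heading=90, draw]
  -- iteration 3/6 --
  FD 3.8: (0,3.1) -> (0,6.9) [heading=90, draw]
  FD 2.4: (0,6.9) -> (0,9.3) [heading=90, draw]
  -- iteration 4/6 --
  FD 3.8: (0,9.3) -> (0,13.1) [heading=90, draw]
  FD 2.4: (0,13.1) -> (0,15.5) [heading=90, draw]
  -- iteration 5/6 --
  FD 3.8: (0,15.5) -> (0,19.3) [heading=90, draw]
  FD 2.4: (0,19.3) -> (0,21.7) [heading=90, draw]
  -- iteration 6/6 --
  FD 3.8: (0,21.7) -> (0,25.5) [heading=90, draw]
  FD 2.4: (0,25.5) -> (0,27.9) [heading=90, draw]
]
LT 103: heading 90 -> 193
FD 5.4: (0,27.9) -> (-5.262,26.685) [heading=193, draw]
FD 9.2: (-5.262,26.685) -> (-14.226,24.616) [heading=193, draw]
LT 180: heading 193 -> 13
FD 3.5: (-14.226,24.616) -> (-10.816,25.403) [heading=13, draw]
Final: pos=(-10.816,25.403), heading=13, 16 segment(s) drawn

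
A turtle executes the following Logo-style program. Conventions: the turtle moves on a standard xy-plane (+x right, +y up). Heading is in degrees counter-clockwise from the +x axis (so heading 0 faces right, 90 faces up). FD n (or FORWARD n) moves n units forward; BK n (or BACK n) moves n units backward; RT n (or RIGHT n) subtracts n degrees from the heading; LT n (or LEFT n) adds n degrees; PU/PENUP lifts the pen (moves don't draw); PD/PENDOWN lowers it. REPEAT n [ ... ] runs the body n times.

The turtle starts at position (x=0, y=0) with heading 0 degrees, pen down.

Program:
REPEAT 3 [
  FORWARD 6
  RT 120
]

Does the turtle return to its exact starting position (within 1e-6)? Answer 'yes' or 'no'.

Executing turtle program step by step:
Start: pos=(0,0), heading=0, pen down
REPEAT 3 [
  -- iteration 1/3 --
  FD 6: (0,0) -> (6,0) [heading=0, draw]
  RT 120: heading 0 -> 240
  -- iteration 2/3 --
  FD 6: (6,0) -> (3,-5.196) [heading=240, draw]
  RT 120: heading 240 -> 120
  -- iteration 3/3 --
  FD 6: (3,-5.196) -> (0,0) [heading=120, draw]
  RT 120: heading 120 -> 0
]
Final: pos=(0,0), heading=0, 3 segment(s) drawn

Start position: (0, 0)
Final position: (0, 0)
Distance = 0; < 1e-6 -> CLOSED

Answer: yes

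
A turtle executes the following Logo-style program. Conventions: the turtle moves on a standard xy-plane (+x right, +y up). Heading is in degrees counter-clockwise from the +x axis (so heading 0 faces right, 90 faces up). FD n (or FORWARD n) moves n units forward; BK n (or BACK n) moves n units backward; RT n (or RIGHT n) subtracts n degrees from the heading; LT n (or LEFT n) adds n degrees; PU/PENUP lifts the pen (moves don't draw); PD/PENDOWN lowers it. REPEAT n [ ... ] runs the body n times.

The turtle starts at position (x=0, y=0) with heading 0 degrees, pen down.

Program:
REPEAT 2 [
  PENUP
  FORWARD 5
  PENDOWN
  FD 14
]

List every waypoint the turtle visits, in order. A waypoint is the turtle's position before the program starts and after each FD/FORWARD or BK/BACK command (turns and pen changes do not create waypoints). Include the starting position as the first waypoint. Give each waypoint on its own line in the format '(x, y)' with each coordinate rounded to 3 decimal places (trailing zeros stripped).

Executing turtle program step by step:
Start: pos=(0,0), heading=0, pen down
REPEAT 2 [
  -- iteration 1/2 --
  PU: pen up
  FD 5: (0,0) -> (5,0) [heading=0, move]
  PD: pen down
  FD 14: (5,0) -> (19,0) [heading=0, draw]
  -- iteration 2/2 --
  PU: pen up
  FD 5: (19,0) -> (24,0) [heading=0, move]
  PD: pen down
  FD 14: (24,0) -> (38,0) [heading=0, draw]
]
Final: pos=(38,0), heading=0, 2 segment(s) drawn
Waypoints (5 total):
(0, 0)
(5, 0)
(19, 0)
(24, 0)
(38, 0)

Answer: (0, 0)
(5, 0)
(19, 0)
(24, 0)
(38, 0)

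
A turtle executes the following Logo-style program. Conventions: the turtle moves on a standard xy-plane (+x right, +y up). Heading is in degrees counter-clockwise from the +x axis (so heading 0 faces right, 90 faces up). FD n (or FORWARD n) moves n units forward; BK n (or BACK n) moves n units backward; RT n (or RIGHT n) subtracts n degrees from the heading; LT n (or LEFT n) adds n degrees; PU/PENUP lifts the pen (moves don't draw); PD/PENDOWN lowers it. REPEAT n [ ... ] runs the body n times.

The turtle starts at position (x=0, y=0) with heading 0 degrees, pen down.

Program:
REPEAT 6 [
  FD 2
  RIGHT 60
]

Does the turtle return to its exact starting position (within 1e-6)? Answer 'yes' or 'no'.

Answer: yes

Derivation:
Executing turtle program step by step:
Start: pos=(0,0), heading=0, pen down
REPEAT 6 [
  -- iteration 1/6 --
  FD 2: (0,0) -> (2,0) [heading=0, draw]
  RT 60: heading 0 -> 300
  -- iteration 2/6 --
  FD 2: (2,0) -> (3,-1.732) [heading=300, draw]
  RT 60: heading 300 -> 240
  -- iteration 3/6 --
  FD 2: (3,-1.732) -> (2,-3.464) [heading=240, draw]
  RT 60: heading 240 -> 180
  -- iteration 4/6 --
  FD 2: (2,-3.464) -> (0,-3.464) [heading=180, draw]
  RT 60: heading 180 -> 120
  -- iteration 5/6 --
  FD 2: (0,-3.464) -> (-1,-1.732) [heading=120, draw]
  RT 60: heading 120 -> 60
  -- iteration 6/6 --
  FD 2: (-1,-1.732) -> (0,0) [heading=60, draw]
  RT 60: heading 60 -> 0
]
Final: pos=(0,0), heading=0, 6 segment(s) drawn

Start position: (0, 0)
Final position: (0, 0)
Distance = 0; < 1e-6 -> CLOSED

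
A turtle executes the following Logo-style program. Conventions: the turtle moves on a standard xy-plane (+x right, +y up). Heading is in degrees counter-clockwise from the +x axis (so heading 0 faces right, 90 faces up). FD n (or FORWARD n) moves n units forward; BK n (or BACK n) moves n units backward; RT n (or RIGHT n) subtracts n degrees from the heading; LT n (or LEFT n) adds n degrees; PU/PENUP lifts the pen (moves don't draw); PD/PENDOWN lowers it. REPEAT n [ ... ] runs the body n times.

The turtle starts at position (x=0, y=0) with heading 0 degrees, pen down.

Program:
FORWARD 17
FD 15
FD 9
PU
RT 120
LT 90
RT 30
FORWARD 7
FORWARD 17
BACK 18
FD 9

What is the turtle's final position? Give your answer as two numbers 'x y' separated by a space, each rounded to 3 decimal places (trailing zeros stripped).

Executing turtle program step by step:
Start: pos=(0,0), heading=0, pen down
FD 17: (0,0) -> (17,0) [heading=0, draw]
FD 15: (17,0) -> (32,0) [heading=0, draw]
FD 9: (32,0) -> (41,0) [heading=0, draw]
PU: pen up
RT 120: heading 0 -> 240
LT 90: heading 240 -> 330
RT 30: heading 330 -> 300
FD 7: (41,0) -> (44.5,-6.062) [heading=300, move]
FD 17: (44.5,-6.062) -> (53,-20.785) [heading=300, move]
BK 18: (53,-20.785) -> (44,-5.196) [heading=300, move]
FD 9: (44,-5.196) -> (48.5,-12.99) [heading=300, move]
Final: pos=(48.5,-12.99), heading=300, 3 segment(s) drawn

Answer: 48.5 -12.99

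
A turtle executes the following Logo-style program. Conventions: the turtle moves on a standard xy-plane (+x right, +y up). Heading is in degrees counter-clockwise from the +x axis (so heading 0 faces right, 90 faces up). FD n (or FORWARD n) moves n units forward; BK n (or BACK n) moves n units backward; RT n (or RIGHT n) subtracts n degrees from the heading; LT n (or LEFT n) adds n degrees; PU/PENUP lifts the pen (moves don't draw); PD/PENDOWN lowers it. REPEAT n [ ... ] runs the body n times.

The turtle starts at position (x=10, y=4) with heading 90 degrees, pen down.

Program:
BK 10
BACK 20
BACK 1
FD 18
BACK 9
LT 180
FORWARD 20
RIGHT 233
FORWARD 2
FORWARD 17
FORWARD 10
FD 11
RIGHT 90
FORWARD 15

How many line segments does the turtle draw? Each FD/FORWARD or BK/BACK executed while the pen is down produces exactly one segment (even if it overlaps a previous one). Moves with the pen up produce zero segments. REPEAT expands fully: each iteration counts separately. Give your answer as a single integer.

Answer: 11

Derivation:
Executing turtle program step by step:
Start: pos=(10,4), heading=90, pen down
BK 10: (10,4) -> (10,-6) [heading=90, draw]
BK 20: (10,-6) -> (10,-26) [heading=90, draw]
BK 1: (10,-26) -> (10,-27) [heading=90, draw]
FD 18: (10,-27) -> (10,-9) [heading=90, draw]
BK 9: (10,-9) -> (10,-18) [heading=90, draw]
LT 180: heading 90 -> 270
FD 20: (10,-18) -> (10,-38) [heading=270, draw]
RT 233: heading 270 -> 37
FD 2: (10,-38) -> (11.597,-36.796) [heading=37, draw]
FD 17: (11.597,-36.796) -> (25.174,-26.566) [heading=37, draw]
FD 10: (25.174,-26.566) -> (33.16,-20.547) [heading=37, draw]
FD 11: (33.16,-20.547) -> (41.945,-13.927) [heading=37, draw]
RT 90: heading 37 -> 307
FD 15: (41.945,-13.927) -> (50.973,-25.907) [heading=307, draw]
Final: pos=(50.973,-25.907), heading=307, 11 segment(s) drawn
Segments drawn: 11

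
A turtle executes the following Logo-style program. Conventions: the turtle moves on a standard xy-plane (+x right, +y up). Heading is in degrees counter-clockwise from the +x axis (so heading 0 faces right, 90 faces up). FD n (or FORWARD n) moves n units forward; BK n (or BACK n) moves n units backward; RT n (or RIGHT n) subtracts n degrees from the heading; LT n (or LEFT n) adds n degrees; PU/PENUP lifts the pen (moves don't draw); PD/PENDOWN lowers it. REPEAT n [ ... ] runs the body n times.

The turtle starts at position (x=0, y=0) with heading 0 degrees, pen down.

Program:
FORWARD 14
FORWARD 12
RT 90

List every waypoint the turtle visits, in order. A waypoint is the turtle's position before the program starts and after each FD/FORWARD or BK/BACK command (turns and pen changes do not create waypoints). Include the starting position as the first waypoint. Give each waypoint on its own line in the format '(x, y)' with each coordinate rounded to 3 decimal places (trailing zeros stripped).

Executing turtle program step by step:
Start: pos=(0,0), heading=0, pen down
FD 14: (0,0) -> (14,0) [heading=0, draw]
FD 12: (14,0) -> (26,0) [heading=0, draw]
RT 90: heading 0 -> 270
Final: pos=(26,0), heading=270, 2 segment(s) drawn
Waypoints (3 total):
(0, 0)
(14, 0)
(26, 0)

Answer: (0, 0)
(14, 0)
(26, 0)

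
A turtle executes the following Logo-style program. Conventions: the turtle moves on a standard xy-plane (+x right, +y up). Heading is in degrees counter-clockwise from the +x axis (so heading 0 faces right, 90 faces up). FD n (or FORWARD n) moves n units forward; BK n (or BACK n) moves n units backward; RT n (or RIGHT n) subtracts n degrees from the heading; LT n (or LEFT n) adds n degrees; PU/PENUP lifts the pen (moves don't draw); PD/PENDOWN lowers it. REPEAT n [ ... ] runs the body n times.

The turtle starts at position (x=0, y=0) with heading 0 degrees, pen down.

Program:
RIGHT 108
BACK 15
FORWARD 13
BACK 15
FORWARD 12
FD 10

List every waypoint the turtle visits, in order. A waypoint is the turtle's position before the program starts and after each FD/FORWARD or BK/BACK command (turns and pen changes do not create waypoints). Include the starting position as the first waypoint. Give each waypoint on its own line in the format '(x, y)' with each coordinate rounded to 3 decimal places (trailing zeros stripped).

Answer: (0, 0)
(4.635, 14.266)
(0.618, 1.902)
(5.253, 16.168)
(1.545, 4.755)
(-1.545, -4.755)

Derivation:
Executing turtle program step by step:
Start: pos=(0,0), heading=0, pen down
RT 108: heading 0 -> 252
BK 15: (0,0) -> (4.635,14.266) [heading=252, draw]
FD 13: (4.635,14.266) -> (0.618,1.902) [heading=252, draw]
BK 15: (0.618,1.902) -> (5.253,16.168) [heading=252, draw]
FD 12: (5.253,16.168) -> (1.545,4.755) [heading=252, draw]
FD 10: (1.545,4.755) -> (-1.545,-4.755) [heading=252, draw]
Final: pos=(-1.545,-4.755), heading=252, 5 segment(s) drawn
Waypoints (6 total):
(0, 0)
(4.635, 14.266)
(0.618, 1.902)
(5.253, 16.168)
(1.545, 4.755)
(-1.545, -4.755)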